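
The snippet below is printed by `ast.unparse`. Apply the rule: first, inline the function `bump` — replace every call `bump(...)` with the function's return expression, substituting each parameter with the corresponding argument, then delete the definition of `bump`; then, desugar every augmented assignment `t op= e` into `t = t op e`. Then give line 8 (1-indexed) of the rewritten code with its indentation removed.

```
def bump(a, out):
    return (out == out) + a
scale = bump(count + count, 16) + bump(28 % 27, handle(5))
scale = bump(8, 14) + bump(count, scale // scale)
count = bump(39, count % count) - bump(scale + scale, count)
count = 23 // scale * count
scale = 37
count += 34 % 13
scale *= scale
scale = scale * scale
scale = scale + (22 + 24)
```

Transformed code:
scale = (16 == 16) + (count + count) + ((handle(5) == handle(5)) + 28 % 27)
scale = (14 == 14) + 8 + ((scale // scale == scale // scale) + count)
count = (count % count == count % count) + 39 - ((count == count) + (scale + scale))
count = 23 // scale * count
scale = 37
count = count + 34 % 13
scale = scale * scale
scale = scale * scale
scale = scale + (22 + 24)

scale = scale * scale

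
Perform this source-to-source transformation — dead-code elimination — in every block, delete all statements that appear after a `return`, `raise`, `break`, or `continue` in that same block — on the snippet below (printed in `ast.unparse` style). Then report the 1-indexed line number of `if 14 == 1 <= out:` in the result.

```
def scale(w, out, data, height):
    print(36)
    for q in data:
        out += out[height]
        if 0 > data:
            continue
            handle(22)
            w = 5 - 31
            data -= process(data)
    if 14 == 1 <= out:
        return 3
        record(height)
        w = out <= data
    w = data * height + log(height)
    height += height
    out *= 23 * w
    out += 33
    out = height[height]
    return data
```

7

Transformed code:
def scale(w, out, data, height):
    print(36)
    for q in data:
        out += out[height]
        if 0 > data:
            continue
    if 14 == 1 <= out:
        return 3
    w = data * height + log(height)
    height += height
    out *= 23 * w
    out += 33
    out = height[height]
    return data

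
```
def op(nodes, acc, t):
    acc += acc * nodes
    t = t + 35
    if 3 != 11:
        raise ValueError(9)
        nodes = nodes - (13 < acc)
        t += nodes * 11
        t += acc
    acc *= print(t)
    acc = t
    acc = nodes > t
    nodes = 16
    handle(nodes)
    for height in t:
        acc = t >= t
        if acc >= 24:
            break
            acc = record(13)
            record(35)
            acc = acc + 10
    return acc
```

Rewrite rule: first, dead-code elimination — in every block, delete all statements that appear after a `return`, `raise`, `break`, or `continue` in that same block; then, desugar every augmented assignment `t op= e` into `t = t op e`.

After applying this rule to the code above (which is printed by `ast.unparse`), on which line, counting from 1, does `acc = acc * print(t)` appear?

Transformed code:
def op(nodes, acc, t):
    acc = acc + acc * nodes
    t = t + 35
    if 3 != 11:
        raise ValueError(9)
    acc = acc * print(t)
    acc = t
    acc = nodes > t
    nodes = 16
    handle(nodes)
    for height in t:
        acc = t >= t
        if acc >= 24:
            break
    return acc

6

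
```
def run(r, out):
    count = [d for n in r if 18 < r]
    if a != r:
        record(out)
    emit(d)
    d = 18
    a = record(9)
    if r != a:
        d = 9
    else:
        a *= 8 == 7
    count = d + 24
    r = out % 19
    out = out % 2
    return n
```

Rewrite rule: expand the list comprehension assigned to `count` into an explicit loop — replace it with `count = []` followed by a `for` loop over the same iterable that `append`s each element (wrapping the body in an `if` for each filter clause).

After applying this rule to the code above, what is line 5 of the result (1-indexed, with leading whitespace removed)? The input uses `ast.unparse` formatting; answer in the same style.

count.append(d)

Transformed code:
def run(r, out):
    count = []
    for n in r:
        if 18 < r:
            count.append(d)
    if a != r:
        record(out)
    emit(d)
    d = 18
    a = record(9)
    if r != a:
        d = 9
    else:
        a *= 8 == 7
    count = d + 24
    r = out % 19
    out = out % 2
    return n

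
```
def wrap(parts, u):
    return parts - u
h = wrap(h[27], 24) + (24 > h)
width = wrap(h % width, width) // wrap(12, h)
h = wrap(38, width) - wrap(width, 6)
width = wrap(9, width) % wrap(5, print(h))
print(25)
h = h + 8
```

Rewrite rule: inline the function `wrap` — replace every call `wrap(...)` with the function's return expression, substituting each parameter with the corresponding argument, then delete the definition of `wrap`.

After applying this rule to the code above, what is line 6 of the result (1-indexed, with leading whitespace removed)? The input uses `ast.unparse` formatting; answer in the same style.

h = h + 8

Transformed code:
h = h[27] - 24 + (24 > h)
width = (h % width - width) // (12 - h)
h = 38 - width - (width - 6)
width = (9 - width) % (5 - print(h))
print(25)
h = h + 8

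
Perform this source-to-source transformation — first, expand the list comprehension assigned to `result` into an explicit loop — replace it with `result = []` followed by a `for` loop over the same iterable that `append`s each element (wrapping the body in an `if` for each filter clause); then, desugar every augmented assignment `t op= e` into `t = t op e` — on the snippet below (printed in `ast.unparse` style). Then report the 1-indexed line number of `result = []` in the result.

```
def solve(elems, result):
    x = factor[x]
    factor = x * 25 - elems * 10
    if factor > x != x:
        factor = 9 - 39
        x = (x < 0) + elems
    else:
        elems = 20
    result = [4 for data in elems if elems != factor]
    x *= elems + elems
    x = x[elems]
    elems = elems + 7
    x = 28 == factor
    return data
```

9

Transformed code:
def solve(elems, result):
    x = factor[x]
    factor = x * 25 - elems * 10
    if factor > x != x:
        factor = 9 - 39
        x = (x < 0) + elems
    else:
        elems = 20
    result = []
    for data in elems:
        if elems != factor:
            result.append(4)
    x = x * (elems + elems)
    x = x[elems]
    elems = elems + 7
    x = 28 == factor
    return data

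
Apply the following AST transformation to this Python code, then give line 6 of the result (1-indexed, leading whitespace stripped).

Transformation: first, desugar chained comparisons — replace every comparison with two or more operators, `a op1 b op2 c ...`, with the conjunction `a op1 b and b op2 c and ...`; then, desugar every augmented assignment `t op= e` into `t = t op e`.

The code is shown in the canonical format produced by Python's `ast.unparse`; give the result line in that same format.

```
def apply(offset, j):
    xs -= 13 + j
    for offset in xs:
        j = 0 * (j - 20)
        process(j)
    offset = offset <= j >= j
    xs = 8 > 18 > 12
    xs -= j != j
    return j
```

Transformed code:
def apply(offset, j):
    xs = xs - (13 + j)
    for offset in xs:
        j = 0 * (j - 20)
        process(j)
    offset = offset <= j and j >= j
    xs = 8 > 18 and 18 > 12
    xs = xs - (j != j)
    return j

offset = offset <= j and j >= j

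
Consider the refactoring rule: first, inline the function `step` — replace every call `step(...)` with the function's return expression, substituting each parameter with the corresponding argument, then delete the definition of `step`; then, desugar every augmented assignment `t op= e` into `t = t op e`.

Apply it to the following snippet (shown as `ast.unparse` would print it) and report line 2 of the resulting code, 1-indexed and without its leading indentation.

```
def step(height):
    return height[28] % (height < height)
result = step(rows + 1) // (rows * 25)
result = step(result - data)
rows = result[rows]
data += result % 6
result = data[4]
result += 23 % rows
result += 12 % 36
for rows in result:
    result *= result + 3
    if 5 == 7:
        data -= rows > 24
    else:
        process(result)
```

Transformed code:
result = (rows + 1)[28] % (rows + 1 < rows + 1) // (rows * 25)
result = (result - data)[28] % (result - data < result - data)
rows = result[rows]
data = data + result % 6
result = data[4]
result = result + 23 % rows
result = result + 12 % 36
for rows in result:
    result = result * (result + 3)
    if 5 == 7:
        data = data - (rows > 24)
    else:
        process(result)

result = (result - data)[28] % (result - data < result - data)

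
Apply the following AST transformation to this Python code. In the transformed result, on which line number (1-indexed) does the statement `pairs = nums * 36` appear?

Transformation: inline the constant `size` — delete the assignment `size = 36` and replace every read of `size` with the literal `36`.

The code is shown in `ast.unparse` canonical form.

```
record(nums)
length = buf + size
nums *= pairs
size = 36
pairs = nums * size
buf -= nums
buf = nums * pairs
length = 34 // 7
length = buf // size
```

Transformed code:
record(nums)
length = buf + 36
nums *= pairs
pairs = nums * 36
buf -= nums
buf = nums * pairs
length = 34 // 7
length = buf // 36

4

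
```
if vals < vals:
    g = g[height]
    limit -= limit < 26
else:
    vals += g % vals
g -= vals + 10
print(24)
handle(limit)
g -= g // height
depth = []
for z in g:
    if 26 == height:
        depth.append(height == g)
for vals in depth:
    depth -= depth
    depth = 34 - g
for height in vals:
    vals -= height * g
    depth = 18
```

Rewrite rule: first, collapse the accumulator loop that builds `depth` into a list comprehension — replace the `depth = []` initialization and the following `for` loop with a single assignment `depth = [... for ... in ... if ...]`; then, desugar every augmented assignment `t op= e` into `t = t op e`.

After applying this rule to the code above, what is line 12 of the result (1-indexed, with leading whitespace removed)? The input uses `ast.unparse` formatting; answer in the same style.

depth = depth - depth

Transformed code:
if vals < vals:
    g = g[height]
    limit = limit - (limit < 26)
else:
    vals = vals + g % vals
g = g - (vals + 10)
print(24)
handle(limit)
g = g - g // height
depth = [height == g for z in g if 26 == height]
for vals in depth:
    depth = depth - depth
    depth = 34 - g
for height in vals:
    vals = vals - height * g
    depth = 18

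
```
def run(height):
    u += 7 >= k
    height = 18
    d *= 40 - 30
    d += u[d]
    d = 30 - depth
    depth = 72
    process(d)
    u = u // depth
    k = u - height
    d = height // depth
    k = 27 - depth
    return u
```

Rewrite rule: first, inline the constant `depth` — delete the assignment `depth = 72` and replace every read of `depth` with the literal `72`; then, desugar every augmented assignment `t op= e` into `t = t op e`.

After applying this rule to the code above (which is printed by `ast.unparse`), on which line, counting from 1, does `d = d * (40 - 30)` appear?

4

Transformed code:
def run(height):
    u = u + (7 >= k)
    height = 18
    d = d * (40 - 30)
    d = d + u[d]
    d = 30 - 72
    process(d)
    u = u // 72
    k = u - height
    d = height // 72
    k = 27 - 72
    return u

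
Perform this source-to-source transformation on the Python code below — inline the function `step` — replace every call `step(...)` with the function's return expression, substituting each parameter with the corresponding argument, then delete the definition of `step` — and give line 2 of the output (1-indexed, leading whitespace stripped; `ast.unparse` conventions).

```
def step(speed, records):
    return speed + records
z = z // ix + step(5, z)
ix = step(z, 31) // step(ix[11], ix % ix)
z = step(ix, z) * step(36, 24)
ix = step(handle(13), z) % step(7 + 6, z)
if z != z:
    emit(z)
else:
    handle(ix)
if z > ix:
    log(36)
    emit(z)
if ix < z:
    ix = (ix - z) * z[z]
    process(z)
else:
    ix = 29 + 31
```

ix = (z + 31) // (ix[11] + ix % ix)

Transformed code:
z = z // ix + (5 + z)
ix = (z + 31) // (ix[11] + ix % ix)
z = (ix + z) * (36 + 24)
ix = (handle(13) + z) % (7 + 6 + z)
if z != z:
    emit(z)
else:
    handle(ix)
if z > ix:
    log(36)
    emit(z)
if ix < z:
    ix = (ix - z) * z[z]
    process(z)
else:
    ix = 29 + 31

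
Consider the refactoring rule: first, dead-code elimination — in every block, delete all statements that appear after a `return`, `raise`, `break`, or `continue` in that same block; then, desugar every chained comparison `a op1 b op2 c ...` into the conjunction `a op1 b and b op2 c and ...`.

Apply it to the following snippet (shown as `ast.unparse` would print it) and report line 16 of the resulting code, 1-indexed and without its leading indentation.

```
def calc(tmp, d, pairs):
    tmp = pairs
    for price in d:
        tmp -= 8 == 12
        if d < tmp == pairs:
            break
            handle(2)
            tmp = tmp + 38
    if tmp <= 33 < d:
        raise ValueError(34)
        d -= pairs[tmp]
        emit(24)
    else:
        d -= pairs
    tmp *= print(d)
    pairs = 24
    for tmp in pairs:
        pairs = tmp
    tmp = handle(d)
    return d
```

return d

Transformed code:
def calc(tmp, d, pairs):
    tmp = pairs
    for price in d:
        tmp -= 8 == 12
        if d < tmp and tmp == pairs:
            break
    if tmp <= 33 and 33 < d:
        raise ValueError(34)
    else:
        d -= pairs
    tmp *= print(d)
    pairs = 24
    for tmp in pairs:
        pairs = tmp
    tmp = handle(d)
    return d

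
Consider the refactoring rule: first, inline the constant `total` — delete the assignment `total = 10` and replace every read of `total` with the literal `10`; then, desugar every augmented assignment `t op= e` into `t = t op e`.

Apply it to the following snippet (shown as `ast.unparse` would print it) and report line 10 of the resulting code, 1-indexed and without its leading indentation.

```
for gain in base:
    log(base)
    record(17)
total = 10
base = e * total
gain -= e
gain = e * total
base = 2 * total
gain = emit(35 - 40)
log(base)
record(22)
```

Transformed code:
for gain in base:
    log(base)
    record(17)
base = e * 10
gain = gain - e
gain = e * 10
base = 2 * 10
gain = emit(35 - 40)
log(base)
record(22)

record(22)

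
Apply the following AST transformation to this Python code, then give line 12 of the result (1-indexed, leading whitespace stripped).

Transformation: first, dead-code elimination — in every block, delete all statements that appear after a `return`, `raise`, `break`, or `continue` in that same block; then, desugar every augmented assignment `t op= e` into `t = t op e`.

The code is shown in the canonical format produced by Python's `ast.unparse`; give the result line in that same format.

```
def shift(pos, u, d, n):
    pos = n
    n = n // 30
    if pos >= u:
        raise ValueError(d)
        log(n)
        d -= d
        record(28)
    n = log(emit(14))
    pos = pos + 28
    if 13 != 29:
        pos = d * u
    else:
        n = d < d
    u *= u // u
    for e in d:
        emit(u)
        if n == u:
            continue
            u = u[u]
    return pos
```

u = u * (u // u)

Transformed code:
def shift(pos, u, d, n):
    pos = n
    n = n // 30
    if pos >= u:
        raise ValueError(d)
    n = log(emit(14))
    pos = pos + 28
    if 13 != 29:
        pos = d * u
    else:
        n = d < d
    u = u * (u // u)
    for e in d:
        emit(u)
        if n == u:
            continue
    return pos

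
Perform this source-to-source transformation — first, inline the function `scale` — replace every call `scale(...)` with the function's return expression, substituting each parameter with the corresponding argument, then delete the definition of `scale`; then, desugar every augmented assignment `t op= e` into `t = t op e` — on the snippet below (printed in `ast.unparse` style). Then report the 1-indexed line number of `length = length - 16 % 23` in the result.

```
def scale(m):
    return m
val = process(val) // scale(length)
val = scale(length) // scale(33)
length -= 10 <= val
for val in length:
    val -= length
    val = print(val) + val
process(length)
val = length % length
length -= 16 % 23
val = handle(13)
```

9

Transformed code:
val = process(val) // length
val = length // 33
length = length - (10 <= val)
for val in length:
    val = val - length
    val = print(val) + val
process(length)
val = length % length
length = length - 16 % 23
val = handle(13)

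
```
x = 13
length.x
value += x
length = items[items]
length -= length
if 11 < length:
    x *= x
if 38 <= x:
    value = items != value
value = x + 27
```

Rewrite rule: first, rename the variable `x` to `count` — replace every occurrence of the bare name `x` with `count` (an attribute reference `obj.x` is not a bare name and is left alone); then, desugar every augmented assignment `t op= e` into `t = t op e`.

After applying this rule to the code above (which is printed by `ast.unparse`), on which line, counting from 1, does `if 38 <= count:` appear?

Transformed code:
count = 13
length.x
value = value + count
length = items[items]
length = length - length
if 11 < length:
    count = count * count
if 38 <= count:
    value = items != value
value = count + 27

8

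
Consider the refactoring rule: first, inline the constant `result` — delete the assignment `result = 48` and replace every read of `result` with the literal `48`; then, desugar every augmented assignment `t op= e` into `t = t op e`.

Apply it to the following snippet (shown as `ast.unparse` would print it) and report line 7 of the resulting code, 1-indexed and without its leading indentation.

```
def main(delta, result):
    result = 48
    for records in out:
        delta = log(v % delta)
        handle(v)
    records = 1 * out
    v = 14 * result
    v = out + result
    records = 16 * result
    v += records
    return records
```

v = out + 48

Transformed code:
def main(delta, result):
    for records in out:
        delta = log(v % delta)
        handle(v)
    records = 1 * out
    v = 14 * 48
    v = out + 48
    records = 16 * 48
    v = v + records
    return records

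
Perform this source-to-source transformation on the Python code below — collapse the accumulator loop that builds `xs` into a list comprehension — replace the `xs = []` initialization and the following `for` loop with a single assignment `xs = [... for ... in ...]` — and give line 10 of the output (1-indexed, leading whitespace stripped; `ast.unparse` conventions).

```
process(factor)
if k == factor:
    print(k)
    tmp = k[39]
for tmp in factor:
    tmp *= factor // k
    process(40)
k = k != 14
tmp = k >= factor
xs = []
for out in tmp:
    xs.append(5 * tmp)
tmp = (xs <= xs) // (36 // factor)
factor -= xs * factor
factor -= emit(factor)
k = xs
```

xs = [5 * tmp for out in tmp]

Transformed code:
process(factor)
if k == factor:
    print(k)
    tmp = k[39]
for tmp in factor:
    tmp *= factor // k
    process(40)
k = k != 14
tmp = k >= factor
xs = [5 * tmp for out in tmp]
tmp = (xs <= xs) // (36 // factor)
factor -= xs * factor
factor -= emit(factor)
k = xs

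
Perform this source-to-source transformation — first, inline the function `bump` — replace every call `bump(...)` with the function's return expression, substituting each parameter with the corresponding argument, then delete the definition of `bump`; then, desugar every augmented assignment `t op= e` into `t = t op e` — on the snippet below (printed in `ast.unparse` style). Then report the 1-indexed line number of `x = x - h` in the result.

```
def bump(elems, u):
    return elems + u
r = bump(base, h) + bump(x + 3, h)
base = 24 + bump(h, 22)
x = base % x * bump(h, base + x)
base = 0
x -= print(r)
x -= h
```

6

Transformed code:
r = base + h + (x + 3 + h)
base = 24 + (h + 22)
x = base % x * (h + (base + x))
base = 0
x = x - print(r)
x = x - h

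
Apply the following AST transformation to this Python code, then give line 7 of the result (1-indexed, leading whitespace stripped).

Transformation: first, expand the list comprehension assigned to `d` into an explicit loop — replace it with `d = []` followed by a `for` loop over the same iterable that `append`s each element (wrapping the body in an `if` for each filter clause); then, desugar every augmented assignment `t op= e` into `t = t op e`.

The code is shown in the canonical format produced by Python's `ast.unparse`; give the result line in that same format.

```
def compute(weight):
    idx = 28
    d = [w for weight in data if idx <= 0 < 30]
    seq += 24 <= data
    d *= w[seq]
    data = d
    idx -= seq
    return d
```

seq = seq + (24 <= data)

Transformed code:
def compute(weight):
    idx = 28
    d = []
    for weight in data:
        if idx <= 0 < 30:
            d.append(w)
    seq = seq + (24 <= data)
    d = d * w[seq]
    data = d
    idx = idx - seq
    return d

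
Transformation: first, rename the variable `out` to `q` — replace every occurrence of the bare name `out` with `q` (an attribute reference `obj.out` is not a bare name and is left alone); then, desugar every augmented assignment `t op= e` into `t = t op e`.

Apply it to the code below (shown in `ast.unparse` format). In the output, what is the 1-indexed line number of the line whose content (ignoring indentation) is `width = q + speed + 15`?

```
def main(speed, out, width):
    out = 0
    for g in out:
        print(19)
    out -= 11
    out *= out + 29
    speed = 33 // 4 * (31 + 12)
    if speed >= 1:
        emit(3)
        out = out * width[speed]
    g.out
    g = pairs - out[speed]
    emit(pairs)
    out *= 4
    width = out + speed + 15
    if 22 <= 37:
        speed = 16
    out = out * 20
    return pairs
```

15

Transformed code:
def main(speed, q, width):
    q = 0
    for g in q:
        print(19)
    q = q - 11
    q = q * (q + 29)
    speed = 33 // 4 * (31 + 12)
    if speed >= 1:
        emit(3)
        q = q * width[speed]
    g.out
    g = pairs - q[speed]
    emit(pairs)
    q = q * 4
    width = q + speed + 15
    if 22 <= 37:
        speed = 16
    q = q * 20
    return pairs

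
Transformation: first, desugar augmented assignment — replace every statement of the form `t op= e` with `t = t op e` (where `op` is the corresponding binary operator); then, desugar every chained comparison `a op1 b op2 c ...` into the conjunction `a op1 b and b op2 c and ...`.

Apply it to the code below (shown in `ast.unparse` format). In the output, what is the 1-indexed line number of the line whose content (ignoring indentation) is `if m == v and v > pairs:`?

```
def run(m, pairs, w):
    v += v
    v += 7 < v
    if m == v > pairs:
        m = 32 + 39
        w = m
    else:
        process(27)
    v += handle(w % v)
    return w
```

4

Transformed code:
def run(m, pairs, w):
    v = v + v
    v = v + (7 < v)
    if m == v and v > pairs:
        m = 32 + 39
        w = m
    else:
        process(27)
    v = v + handle(w % v)
    return w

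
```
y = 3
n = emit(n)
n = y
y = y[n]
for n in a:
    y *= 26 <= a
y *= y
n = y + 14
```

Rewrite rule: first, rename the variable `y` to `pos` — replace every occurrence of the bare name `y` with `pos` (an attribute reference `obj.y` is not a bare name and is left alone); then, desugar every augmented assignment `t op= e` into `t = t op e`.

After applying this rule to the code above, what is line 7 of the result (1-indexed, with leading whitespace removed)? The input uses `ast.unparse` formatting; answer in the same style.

Transformed code:
pos = 3
n = emit(n)
n = pos
pos = pos[n]
for n in a:
    pos = pos * (26 <= a)
pos = pos * pos
n = pos + 14

pos = pos * pos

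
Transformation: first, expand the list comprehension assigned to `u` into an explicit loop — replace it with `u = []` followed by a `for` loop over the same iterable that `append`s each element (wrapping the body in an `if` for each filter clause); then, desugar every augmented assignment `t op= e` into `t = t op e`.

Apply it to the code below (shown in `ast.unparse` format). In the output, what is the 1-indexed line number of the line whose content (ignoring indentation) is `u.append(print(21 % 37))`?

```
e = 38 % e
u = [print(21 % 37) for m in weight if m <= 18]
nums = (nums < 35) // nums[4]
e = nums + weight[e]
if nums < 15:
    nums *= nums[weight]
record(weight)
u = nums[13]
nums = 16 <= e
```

5

Transformed code:
e = 38 % e
u = []
for m in weight:
    if m <= 18:
        u.append(print(21 % 37))
nums = (nums < 35) // nums[4]
e = nums + weight[e]
if nums < 15:
    nums = nums * nums[weight]
record(weight)
u = nums[13]
nums = 16 <= e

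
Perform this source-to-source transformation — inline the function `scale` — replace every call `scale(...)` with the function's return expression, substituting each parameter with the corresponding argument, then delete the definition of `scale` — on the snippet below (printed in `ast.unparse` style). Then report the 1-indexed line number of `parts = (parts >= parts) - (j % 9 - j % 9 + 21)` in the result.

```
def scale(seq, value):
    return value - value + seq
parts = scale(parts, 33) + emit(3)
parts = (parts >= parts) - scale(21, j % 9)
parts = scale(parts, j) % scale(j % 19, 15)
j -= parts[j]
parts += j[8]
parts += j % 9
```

Transformed code:
parts = 33 - 33 + parts + emit(3)
parts = (parts >= parts) - (j % 9 - j % 9 + 21)
parts = (j - j + parts) % (15 - 15 + j % 19)
j -= parts[j]
parts += j[8]
parts += j % 9

2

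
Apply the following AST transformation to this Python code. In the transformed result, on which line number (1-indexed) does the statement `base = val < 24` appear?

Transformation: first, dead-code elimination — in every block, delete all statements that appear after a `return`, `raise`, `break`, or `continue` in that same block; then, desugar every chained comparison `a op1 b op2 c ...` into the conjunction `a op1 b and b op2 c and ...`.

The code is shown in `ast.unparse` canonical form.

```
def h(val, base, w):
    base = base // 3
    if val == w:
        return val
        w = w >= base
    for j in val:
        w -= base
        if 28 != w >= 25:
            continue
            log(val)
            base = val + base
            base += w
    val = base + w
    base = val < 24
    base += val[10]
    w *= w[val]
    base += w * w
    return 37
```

Transformed code:
def h(val, base, w):
    base = base // 3
    if val == w:
        return val
    for j in val:
        w -= base
        if 28 != w and w >= 25:
            continue
    val = base + w
    base = val < 24
    base += val[10]
    w *= w[val]
    base += w * w
    return 37

10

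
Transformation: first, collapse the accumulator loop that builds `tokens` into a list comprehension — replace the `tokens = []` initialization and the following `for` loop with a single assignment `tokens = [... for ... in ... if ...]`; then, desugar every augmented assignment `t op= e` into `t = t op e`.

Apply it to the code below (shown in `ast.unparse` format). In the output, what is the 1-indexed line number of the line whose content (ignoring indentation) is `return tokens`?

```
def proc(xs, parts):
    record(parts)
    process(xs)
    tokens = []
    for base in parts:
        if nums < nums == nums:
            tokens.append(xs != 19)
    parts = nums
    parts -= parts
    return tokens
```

7

Transformed code:
def proc(xs, parts):
    record(parts)
    process(xs)
    tokens = [xs != 19 for base in parts if nums < nums == nums]
    parts = nums
    parts = parts - parts
    return tokens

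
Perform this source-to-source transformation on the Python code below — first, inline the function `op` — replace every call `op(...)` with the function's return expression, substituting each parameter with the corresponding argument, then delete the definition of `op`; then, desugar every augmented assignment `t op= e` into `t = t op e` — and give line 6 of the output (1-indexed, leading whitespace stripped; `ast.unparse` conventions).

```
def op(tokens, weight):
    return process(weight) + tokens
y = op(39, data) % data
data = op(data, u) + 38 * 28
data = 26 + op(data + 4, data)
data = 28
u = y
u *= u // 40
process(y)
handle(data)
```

Transformed code:
y = (process(data) + 39) % data
data = process(u) + data + 38 * 28
data = 26 + (process(data) + (data + 4))
data = 28
u = y
u = u * (u // 40)
process(y)
handle(data)

u = u * (u // 40)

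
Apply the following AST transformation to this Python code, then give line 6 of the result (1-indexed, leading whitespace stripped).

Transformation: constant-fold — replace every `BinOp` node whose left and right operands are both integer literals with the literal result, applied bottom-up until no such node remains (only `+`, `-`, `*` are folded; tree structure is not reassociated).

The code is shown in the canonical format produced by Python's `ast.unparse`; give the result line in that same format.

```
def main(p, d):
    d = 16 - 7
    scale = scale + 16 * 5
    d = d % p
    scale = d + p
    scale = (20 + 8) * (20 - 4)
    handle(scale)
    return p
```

Transformed code:
def main(p, d):
    d = 9
    scale = scale + 80
    d = d % p
    scale = d + p
    scale = 448
    handle(scale)
    return p

scale = 448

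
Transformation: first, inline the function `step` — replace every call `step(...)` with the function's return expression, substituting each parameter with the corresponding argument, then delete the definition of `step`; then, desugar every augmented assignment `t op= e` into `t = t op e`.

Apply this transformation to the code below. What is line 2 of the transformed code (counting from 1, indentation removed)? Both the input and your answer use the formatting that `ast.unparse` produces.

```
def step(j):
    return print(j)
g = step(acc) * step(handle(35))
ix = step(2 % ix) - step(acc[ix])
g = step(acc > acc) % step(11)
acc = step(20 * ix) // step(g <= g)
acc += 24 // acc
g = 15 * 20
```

Transformed code:
g = print(acc) * print(handle(35))
ix = print(2 % ix) - print(acc[ix])
g = print(acc > acc) % print(11)
acc = print(20 * ix) // print(g <= g)
acc = acc + 24 // acc
g = 15 * 20

ix = print(2 % ix) - print(acc[ix])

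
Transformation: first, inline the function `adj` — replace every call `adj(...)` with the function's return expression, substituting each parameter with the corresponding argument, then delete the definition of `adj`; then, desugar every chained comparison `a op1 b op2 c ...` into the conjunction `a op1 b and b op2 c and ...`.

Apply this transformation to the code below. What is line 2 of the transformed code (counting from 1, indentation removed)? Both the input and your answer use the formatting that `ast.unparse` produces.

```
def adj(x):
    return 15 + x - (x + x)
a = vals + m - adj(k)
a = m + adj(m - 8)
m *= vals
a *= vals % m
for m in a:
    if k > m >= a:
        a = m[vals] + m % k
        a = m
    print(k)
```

Transformed code:
a = vals + m - (15 + k - (k + k))
a = m + (15 + (m - 8) - (m - 8 + (m - 8)))
m *= vals
a *= vals % m
for m in a:
    if k > m and m >= a:
        a = m[vals] + m % k
        a = m
    print(k)

a = m + (15 + (m - 8) - (m - 8 + (m - 8)))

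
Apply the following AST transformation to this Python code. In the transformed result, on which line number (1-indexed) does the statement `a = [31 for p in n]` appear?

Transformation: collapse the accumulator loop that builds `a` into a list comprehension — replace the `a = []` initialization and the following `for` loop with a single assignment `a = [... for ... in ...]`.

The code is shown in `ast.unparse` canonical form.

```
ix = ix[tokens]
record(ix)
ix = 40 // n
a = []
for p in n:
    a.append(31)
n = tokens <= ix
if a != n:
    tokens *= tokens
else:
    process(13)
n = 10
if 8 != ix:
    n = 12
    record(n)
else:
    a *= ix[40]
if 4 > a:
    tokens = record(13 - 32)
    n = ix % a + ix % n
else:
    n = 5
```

4

Transformed code:
ix = ix[tokens]
record(ix)
ix = 40 // n
a = [31 for p in n]
n = tokens <= ix
if a != n:
    tokens *= tokens
else:
    process(13)
n = 10
if 8 != ix:
    n = 12
    record(n)
else:
    a *= ix[40]
if 4 > a:
    tokens = record(13 - 32)
    n = ix % a + ix % n
else:
    n = 5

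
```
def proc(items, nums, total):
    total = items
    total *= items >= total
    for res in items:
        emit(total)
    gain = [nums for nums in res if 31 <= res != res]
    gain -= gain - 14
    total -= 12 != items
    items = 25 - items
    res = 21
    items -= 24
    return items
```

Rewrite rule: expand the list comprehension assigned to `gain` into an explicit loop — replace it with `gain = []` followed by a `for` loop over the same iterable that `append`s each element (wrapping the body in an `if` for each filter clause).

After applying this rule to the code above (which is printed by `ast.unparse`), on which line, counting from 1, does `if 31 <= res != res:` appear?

8

Transformed code:
def proc(items, nums, total):
    total = items
    total *= items >= total
    for res in items:
        emit(total)
    gain = []
    for nums in res:
        if 31 <= res != res:
            gain.append(nums)
    gain -= gain - 14
    total -= 12 != items
    items = 25 - items
    res = 21
    items -= 24
    return items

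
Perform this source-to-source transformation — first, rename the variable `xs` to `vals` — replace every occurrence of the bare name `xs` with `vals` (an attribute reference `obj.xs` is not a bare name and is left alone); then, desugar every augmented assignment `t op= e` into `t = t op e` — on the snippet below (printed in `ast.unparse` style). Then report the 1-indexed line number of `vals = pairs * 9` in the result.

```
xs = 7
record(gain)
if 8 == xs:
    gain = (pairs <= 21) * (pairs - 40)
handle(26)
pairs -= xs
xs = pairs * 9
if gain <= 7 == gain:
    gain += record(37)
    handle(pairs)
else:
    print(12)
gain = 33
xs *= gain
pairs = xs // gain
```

Transformed code:
vals = 7
record(gain)
if 8 == vals:
    gain = (pairs <= 21) * (pairs - 40)
handle(26)
pairs = pairs - vals
vals = pairs * 9
if gain <= 7 == gain:
    gain = gain + record(37)
    handle(pairs)
else:
    print(12)
gain = 33
vals = vals * gain
pairs = vals // gain

7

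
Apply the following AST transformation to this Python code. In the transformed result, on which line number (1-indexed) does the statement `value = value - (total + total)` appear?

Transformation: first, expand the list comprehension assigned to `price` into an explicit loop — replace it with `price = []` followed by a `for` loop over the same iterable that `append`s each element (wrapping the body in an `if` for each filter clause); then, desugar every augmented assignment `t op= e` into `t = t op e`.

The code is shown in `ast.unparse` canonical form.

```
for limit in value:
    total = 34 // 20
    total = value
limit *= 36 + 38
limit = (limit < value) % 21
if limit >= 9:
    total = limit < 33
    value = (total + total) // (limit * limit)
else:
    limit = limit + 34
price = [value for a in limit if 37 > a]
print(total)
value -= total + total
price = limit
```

Transformed code:
for limit in value:
    total = 34 // 20
    total = value
limit = limit * (36 + 38)
limit = (limit < value) % 21
if limit >= 9:
    total = limit < 33
    value = (total + total) // (limit * limit)
else:
    limit = limit + 34
price = []
for a in limit:
    if 37 > a:
        price.append(value)
print(total)
value = value - (total + total)
price = limit

16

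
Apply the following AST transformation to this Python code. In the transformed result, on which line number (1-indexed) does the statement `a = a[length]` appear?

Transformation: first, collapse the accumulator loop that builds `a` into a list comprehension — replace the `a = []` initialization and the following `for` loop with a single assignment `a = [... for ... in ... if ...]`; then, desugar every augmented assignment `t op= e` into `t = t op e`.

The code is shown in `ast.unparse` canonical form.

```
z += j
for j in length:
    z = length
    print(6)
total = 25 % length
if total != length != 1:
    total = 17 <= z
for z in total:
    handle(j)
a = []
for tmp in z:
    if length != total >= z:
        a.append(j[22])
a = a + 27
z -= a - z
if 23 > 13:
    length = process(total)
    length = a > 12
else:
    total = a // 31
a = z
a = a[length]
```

Transformed code:
z = z + j
for j in length:
    z = length
    print(6)
total = 25 % length
if total != length != 1:
    total = 17 <= z
for z in total:
    handle(j)
a = [j[22] for tmp in z if length != total >= z]
a = a + 27
z = z - (a - z)
if 23 > 13:
    length = process(total)
    length = a > 12
else:
    total = a // 31
a = z
a = a[length]

19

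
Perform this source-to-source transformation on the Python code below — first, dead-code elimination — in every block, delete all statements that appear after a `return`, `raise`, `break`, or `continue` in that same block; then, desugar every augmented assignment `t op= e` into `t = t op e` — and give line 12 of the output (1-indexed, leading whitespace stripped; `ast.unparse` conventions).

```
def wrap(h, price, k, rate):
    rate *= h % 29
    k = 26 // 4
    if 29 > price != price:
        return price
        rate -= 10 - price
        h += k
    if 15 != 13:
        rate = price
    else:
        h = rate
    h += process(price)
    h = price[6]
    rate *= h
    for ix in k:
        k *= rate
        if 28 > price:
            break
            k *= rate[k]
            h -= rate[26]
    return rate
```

Transformed code:
def wrap(h, price, k, rate):
    rate = rate * (h % 29)
    k = 26 // 4
    if 29 > price != price:
        return price
    if 15 != 13:
        rate = price
    else:
        h = rate
    h = h + process(price)
    h = price[6]
    rate = rate * h
    for ix in k:
        k = k * rate
        if 28 > price:
            break
    return rate

rate = rate * h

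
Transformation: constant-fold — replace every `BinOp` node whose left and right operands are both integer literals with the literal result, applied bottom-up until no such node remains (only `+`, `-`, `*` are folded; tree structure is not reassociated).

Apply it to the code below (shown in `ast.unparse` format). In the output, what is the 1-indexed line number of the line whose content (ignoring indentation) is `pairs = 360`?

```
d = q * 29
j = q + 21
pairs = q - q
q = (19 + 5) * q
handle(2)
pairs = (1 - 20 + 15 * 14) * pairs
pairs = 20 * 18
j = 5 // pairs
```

7

Transformed code:
d = q * 29
j = q + 21
pairs = q - q
q = 24 * q
handle(2)
pairs = 191 * pairs
pairs = 360
j = 5 // pairs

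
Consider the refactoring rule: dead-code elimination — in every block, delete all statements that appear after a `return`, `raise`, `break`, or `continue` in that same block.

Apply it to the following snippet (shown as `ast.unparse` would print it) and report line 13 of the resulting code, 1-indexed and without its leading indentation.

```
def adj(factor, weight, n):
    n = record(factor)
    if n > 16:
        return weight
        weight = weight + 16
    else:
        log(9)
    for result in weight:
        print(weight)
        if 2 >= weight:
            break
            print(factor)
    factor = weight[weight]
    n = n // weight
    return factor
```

Transformed code:
def adj(factor, weight, n):
    n = record(factor)
    if n > 16:
        return weight
    else:
        log(9)
    for result in weight:
        print(weight)
        if 2 >= weight:
            break
    factor = weight[weight]
    n = n // weight
    return factor

return factor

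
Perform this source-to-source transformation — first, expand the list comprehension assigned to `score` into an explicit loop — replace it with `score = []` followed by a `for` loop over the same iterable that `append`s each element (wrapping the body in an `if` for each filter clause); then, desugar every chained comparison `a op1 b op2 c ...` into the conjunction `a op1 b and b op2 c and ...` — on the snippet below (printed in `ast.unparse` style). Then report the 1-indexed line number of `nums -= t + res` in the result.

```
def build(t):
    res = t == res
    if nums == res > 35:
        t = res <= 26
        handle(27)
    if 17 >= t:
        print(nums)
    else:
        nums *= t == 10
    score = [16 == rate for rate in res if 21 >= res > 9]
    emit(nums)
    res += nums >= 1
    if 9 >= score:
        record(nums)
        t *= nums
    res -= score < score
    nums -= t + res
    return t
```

20

Transformed code:
def build(t):
    res = t == res
    if nums == res and res > 35:
        t = res <= 26
        handle(27)
    if 17 >= t:
        print(nums)
    else:
        nums *= t == 10
    score = []
    for rate in res:
        if 21 >= res and res > 9:
            score.append(16 == rate)
    emit(nums)
    res += nums >= 1
    if 9 >= score:
        record(nums)
        t *= nums
    res -= score < score
    nums -= t + res
    return t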